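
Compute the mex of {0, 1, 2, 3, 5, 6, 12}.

The values 0, 1, 2, 3 are all present; 4 is the first non-negative integer missing from the set.

4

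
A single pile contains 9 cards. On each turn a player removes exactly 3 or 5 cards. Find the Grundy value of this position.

Build the Grundy sequence with g(k) = mex{g(k−s) : s ∈ {3, 5}, s ≤ k}:
k:     0  1  2  3  4  5  6  7  8  9
g(k):  0  0  0  1  1  1  2  2  0  0
So g(9) = 0.

0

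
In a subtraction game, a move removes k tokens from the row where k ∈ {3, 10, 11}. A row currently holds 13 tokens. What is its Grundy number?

2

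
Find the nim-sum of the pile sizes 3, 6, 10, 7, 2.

10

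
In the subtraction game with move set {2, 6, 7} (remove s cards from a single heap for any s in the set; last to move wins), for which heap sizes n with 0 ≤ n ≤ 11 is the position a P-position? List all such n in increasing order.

0, 1, 4, 5, 9

Grundy values for subtraction set {2, 6, 7}:
k:     0  1  2  3  4  5  6  7  8  9 10 11
g(k):  0  0  1  1  0  0  1  1  2  0  3  1
The P-positions (g = 0) in 0..11 are 0, 1, 4, 5, 9.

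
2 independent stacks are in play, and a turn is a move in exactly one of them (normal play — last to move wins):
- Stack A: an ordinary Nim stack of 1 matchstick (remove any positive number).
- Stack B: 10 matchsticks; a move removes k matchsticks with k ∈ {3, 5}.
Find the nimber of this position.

Stack A is a plain Nim stack of size 1, so its Grundy value is 1.
Grundy values for stack B (subtraction set {3, 5}):
k:     0  1  2  3  4  5  6  7  8  9 10
g(k):  0  0  0  1  1  1  2  2  0  0  0
So g(10) = 0.
By the Sprague-Grundy theorem, the Grundy value of a sum of independent games is the XOR of the component values.
Combined value = 1 XOR 0 = 1.

1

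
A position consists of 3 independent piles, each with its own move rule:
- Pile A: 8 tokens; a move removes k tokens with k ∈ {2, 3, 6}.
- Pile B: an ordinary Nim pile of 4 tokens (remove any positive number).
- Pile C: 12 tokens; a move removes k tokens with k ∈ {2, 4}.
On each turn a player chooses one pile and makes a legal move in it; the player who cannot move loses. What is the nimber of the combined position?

Grundy values for pile A (subtraction set {2, 3, 6}):
g(0) = mex{} = 0
g(1) = mex{} = 0
g(2) = mex{0} = 1
g(3) = mex{0} = 1
g(4) = mex{0,1} = 2
g(5) = mex{1} = 0
g(6) = mex{0,1,2} = 3
g(7) = mex{0,2} = 1
g(8) = mex{0,1,3} = 2
So g(8) = 2.
Pile B is a plain Nim pile of size 4, so its Grundy value is 4.
Build the Grundy sequence for pile C with g(k) = mex{g(k−s) : s ∈ {2, 4}, s ≤ k}:
k:     0  1  2  3  4  5  6  7  8  9 10 11 12
g(k):  0  0  1  1  2  2  0  0  1  1  2  2  0
So g(12) = 0.
The value of a disjunctive sum is the nim-sum of the parts.
Combined value = 2 ⊕ 4 ⊕ 0 = 6.

6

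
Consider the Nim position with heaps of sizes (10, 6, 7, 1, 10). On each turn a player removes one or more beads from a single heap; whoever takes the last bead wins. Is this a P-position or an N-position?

Compute the nim-sum pairwise:
10 ^ 6 = 12
12 ^ 7 = 11
11 ^ 1 = 10
10 ^ 10 = 0
The nim-sum is 0, so this is a P-position: the player to move is in a losing position under optimal play.

P-position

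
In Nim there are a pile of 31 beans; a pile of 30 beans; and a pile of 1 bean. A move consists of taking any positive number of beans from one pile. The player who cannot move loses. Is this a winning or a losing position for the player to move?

Losing position

Write each in binary and XOR column by column:
  11111  (31)
  11110  (30)
  00001  (1)
  -----
  00000  (0)
The nim-sum is 0, so this is a P-position: the player to move is in a losing position under optimal play.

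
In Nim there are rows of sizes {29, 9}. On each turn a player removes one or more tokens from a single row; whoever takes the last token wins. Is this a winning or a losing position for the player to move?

Compute the nim-sum pairwise:
29 ⊕ 9 = 20
The nim-sum is 20 ≠ 0, so this is an N-position: the player to move can win.

Winning position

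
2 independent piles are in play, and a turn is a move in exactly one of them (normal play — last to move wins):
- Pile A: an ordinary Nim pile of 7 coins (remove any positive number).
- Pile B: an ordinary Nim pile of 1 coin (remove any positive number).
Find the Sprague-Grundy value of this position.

6

Pile A is a plain Nim pile of size 7, so its Grundy value is 7.
Pile B is a plain Nim pile of size 1, so its Grundy value is 1.
By the Sprague-Grundy theorem, the Grundy value of a sum of independent games is the XOR of the component values.
Combined value = 7 XOR 1 = 6.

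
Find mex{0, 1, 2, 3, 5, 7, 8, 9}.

4

The values 0, 1, 2, 3 are all present; 4 is the first non-negative integer missing from the set.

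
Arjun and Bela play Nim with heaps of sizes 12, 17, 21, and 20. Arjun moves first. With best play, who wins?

Nim-sum: 12 ⊕ 17 ⊕ 21 ⊕ 20 = 28.
The nim-sum is 28 ≠ 0, so this is an N-position: the player to move can win; Arjun has a winning move.

Arjun wins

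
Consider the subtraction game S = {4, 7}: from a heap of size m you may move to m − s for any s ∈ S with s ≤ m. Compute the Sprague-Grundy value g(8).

2

Compute g(0), g(1), … for moves {4, 7}:
g(0) = mex{} = 0
g(1) = mex{} = 0
g(2) = mex{} = 0
g(3) = mex{} = 0
g(4) = mex{0} = 1
g(5) = mex{0} = 1
g(6) = mex{0} = 1
g(7) = mex{0} = 1
g(8) = mex{0,1} = 2
So g(8) = 2.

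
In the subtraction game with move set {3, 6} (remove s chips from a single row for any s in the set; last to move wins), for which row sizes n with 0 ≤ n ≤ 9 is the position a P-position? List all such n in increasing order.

Grundy values for subtraction set {3, 6}:
k:     0  1  2  3  4  5  6  7  8  9
g(k):  0  0  0  1  1  1  2  2  2  0
The P-positions (g = 0) in 0..9 are 0, 1, 2, 9.

0, 1, 2, 9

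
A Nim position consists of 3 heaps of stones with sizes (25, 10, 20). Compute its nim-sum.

7

Nim-sum: 25 ^ 10 ^ 20 = 7.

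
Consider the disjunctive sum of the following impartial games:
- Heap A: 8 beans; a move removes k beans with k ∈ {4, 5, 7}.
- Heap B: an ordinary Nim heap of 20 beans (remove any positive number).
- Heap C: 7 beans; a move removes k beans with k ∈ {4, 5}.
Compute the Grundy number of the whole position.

23

For heap A, compute g(0), g(1), … with moves {4, 5, 7}:
k:     0  1  2  3  4  5  6  7  8
g(k):  0  0  0  0  1  1  1  1  2
So g(8) = 2.
Heap B is a plain Nim heap of size 20, so its Grundy value is 20.
Build the Grundy sequence for heap C with g(k) = mex{g(k−s) : s ∈ {4, 5}, s ≤ k}:
k:     0  1  2  3  4  5  6  7
g(k):  0  0  0  0  1  1  1  1
So g(7) = 1.
By the Sprague-Grundy theorem, the Grundy value of a sum of independent games is the XOR of the component values.
Combined value = 2 XOR 20 XOR 1 = 23.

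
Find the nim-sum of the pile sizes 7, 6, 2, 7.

Compute the nim-sum pairwise:
7 ^ 6 = 1
1 ^ 2 = 3
3 ^ 7 = 4

4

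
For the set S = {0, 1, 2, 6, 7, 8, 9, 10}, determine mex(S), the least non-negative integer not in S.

The values 0, 1, 2 are all present; 3 is the first non-negative integer missing from the set.

3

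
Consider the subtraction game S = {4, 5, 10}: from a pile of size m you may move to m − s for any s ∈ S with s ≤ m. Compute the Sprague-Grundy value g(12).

Grundy values for subtraction set {4, 5, 10}:
k:     0  1  2  3  4  5  6  7  8  9 10 11 12
g(k):  0  0  0  0  1  1  1  1  2  0  2  2  3
So g(12) = 3.

3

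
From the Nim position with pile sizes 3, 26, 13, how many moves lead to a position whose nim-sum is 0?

1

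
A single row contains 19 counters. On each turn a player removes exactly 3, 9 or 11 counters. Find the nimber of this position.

2

Compute g(0), g(1), … for moves {3, 9, 11}:
k:     0  1  2  3  4  5  6  7  8  9 10 11 12 13 14 15 16 17 18 19
g(k):  0  0  0  1  1  1  0  0  0  1  1  1  2  2  0  3  3  1  2  2
So g(19) = 2.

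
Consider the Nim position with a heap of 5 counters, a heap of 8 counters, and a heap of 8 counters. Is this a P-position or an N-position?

Nim-sum: 5 XOR 8 XOR 8 = 5.
The nim-sum is 5 ≠ 0, so this is an N-position: the player to move can win.

N-position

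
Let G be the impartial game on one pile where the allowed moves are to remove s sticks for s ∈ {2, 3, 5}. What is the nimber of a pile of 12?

2

Grundy values for subtraction set {2, 3, 5}:
k:     0  1  2  3  4  5  6  7  8  9 10 11 12
g(k):  0  0  1  1  2  2  3  0  0  1  1  2  2
So g(12) = 2.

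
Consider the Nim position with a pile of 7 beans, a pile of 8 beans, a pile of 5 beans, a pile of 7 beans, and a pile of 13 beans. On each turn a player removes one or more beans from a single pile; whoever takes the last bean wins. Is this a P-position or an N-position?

P-position

Compute the nim-sum pairwise:
7 ^ 8 = 15
15 ^ 5 = 10
10 ^ 7 = 13
13 ^ 13 = 0
The nim-sum is 0, so this is a P-position: the player to move is in a losing position under optimal play.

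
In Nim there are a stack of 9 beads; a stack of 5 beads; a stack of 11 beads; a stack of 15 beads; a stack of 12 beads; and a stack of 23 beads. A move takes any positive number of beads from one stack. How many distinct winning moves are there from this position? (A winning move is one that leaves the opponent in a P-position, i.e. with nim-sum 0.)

1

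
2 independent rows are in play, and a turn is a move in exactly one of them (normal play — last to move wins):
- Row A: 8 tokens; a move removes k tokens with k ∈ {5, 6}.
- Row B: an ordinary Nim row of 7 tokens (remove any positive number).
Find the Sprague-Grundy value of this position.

Grundy values for row A (subtraction set {5, 6}):
k:     0  1  2  3  4  5  6  7  8
g(k):  0  0  0  0  0  1  1  1  1
So g(8) = 1.
Row B is a plain Nim row of size 7, so its Grundy value is 7.
By the Sprague-Grundy theorem, the Grundy value of a sum of independent games is the XOR of the component values.
Combined value = 1 ⊕ 7 = 6.

6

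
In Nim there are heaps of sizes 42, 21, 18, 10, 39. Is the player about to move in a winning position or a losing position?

Losing position

In binary:
  101010  (42)
  010101  (21)
  010010  (18)
  001010  (10)
  100111  (39)
  ------
  000000  (0)
The nim-sum is 0, so this is a P-position: the player to move is in a losing position under optimal play.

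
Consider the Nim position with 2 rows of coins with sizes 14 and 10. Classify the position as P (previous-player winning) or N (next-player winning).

N-position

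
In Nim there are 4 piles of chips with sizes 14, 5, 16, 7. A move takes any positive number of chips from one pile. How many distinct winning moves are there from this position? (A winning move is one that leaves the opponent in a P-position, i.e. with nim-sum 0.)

Nim-sum: 14 ^ 5 ^ 16 ^ 7 = 28.
The overall nim-sum is X = 28. A pile of size p has a winning move iff p XOR X < p (reduce it to p XOR X).
  14: 14 XOR 28 = 18 ≥ 14 — no move.
  5: 5 XOR 28 = 25 ≥ 5 — no move.
  16: 16 XOR 28 = 12 < 16 — winning move (to 12).
  7: 7 XOR 28 = 27 ≥ 7 — no move.
That gives 1 winning move.

1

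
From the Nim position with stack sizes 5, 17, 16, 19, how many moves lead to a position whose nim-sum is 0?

3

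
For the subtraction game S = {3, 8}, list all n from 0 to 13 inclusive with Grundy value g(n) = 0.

0, 1, 2, 6, 7, 11, 12, 13

Compute g(0), g(1), … for moves {3, 8}:
g(0) = mex{} = 0
g(1) = mex{} = 0
g(2) = mex{} = 0
g(3) = mex{0} = 1
g(4) = mex{0} = 1
g(5) = mex{0} = 1
g(6) = mex{1} = 0
g(7) = mex{1} = 0
g(8) = mex{0,1} = 2
g(9) = mex{0} = 1
g(10) = mex{0} = 1
g(11) = mex{1,2} = 0
g(12) = mex{1} = 0
g(13) = mex{1} = 0
The P-positions (g = 0) in 0..13 are 0, 1, 2, 6, 7, 11, 12, 13.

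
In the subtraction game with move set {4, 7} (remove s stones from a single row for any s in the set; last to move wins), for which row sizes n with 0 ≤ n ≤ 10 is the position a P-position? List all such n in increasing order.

0, 1, 2, 3

Compute g(0), g(1), … for moves {4, 7}:
g(0) = mex{} = 0
g(1) = mex{} = 0
g(2) = mex{} = 0
g(3) = mex{} = 0
g(4) = mex{0} = 1
g(5) = mex{0} = 1
g(6) = mex{0} = 1
g(7) = mex{0} = 1
g(8) = mex{0,1} = 2
g(9) = mex{0,1} = 2
g(10) = mex{0,1} = 2
The P-positions (g = 0) in 0..10 are 0, 1, 2, 3.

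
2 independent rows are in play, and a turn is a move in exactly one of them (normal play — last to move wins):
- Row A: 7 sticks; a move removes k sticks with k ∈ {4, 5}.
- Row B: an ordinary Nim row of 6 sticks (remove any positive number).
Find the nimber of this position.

For row A, compute g(0), g(1), … with moves {4, 5}:
g(0) = mex{} = 0
g(1) = mex{} = 0
g(2) = mex{} = 0
g(3) = mex{} = 0
g(4) = mex{0} = 1
g(5) = mex{0} = 1
g(6) = mex{0} = 1
g(7) = mex{0} = 1
So g(7) = 1.
Row B is a plain Nim row of size 6, so its Grundy value is 6.
The value of a disjunctive sum is the nim-sum of the parts.
Combined value = 1 ⊕ 6 = 7.

7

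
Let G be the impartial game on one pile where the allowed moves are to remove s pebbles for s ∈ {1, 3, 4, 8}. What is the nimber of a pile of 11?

Compute g(0), g(1), … for moves {1, 3, 4, 8}:
g(0) = mex{} = 0
g(1) = mex{0} = 1
g(2) = mex{1} = 0
g(3) = mex{0} = 1
g(4) = mex{0,1} = 2
g(5) = mex{0,1,2} = 3
g(6) = mex{0,1,3} = 2
g(7) = mex{1,2} = 0
g(8) = mex{0,2,3} = 1
g(9) = mex{1,2,3} = 0
g(10) = mex{0,2} = 1
g(11) = mex{0,1} = 2
So g(11) = 2.

2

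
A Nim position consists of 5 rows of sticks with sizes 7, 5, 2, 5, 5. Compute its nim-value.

In binary:
  111  (7)
  101  (5)
  010  (2)
  101  (5)
  101  (5)
  ---
  000  (0)

0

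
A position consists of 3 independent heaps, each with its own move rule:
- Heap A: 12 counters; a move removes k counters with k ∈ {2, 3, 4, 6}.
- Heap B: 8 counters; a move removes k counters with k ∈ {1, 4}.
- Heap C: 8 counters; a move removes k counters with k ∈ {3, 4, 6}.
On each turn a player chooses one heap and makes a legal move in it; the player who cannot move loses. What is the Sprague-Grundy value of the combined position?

For heap A, compute g(0), g(1), … with moves {2, 3, 4, 6}:
k:     0  1  2  3  4  5  6  7  8  9 10 11 12
g(k):  0  0  1  1  2  2  3  3  0  0  1  1  2
So g(12) = 2.
Build the Grundy sequence for heap B with g(k) = mex{g(k−s) : s ∈ {1, 4}, s ≤ k}:
g(0) = mex{} = 0
g(1) = mex{0} = 1
g(2) = mex{1} = 0
g(3) = mex{0} = 1
g(4) = mex{0,1} = 2
g(5) = mex{1,2} = 0
g(6) = mex{0} = 1
g(7) = mex{1} = 0
g(8) = mex{0,2} = 1
So g(8) = 1.
For heap C, compute g(0), g(1), … with moves {3, 4, 6}:
g(0) = mex{} = 0
g(1) = mex{} = 0
g(2) = mex{} = 0
g(3) = mex{0} = 1
g(4) = mex{0} = 1
g(5) = mex{0} = 1
g(6) = mex{0,1} = 2
g(7) = mex{0,1} = 2
g(8) = mex{0,1} = 2
So g(8) = 2.
The value of a disjunctive sum is the nim-sum of the parts.
Combined value = 2 XOR 1 XOR 2 = 1.

1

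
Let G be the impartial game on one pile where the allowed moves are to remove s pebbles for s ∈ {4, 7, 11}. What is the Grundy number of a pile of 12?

Grundy values for subtraction set {4, 7, 11}:
g(0) = mex{} = 0
g(1) = mex{} = 0
g(2) = mex{} = 0
g(3) = mex{} = 0
g(4) = mex{0} = 1
g(5) = mex{0} = 1
g(6) = mex{0} = 1
g(7) = mex{0} = 1
g(8) = mex{0,1} = 2
g(9) = mex{0,1} = 2
g(10) = mex{0,1} = 2
g(11) = mex{0,1} = 2
g(12) = mex{0,1,2} = 3
So g(12) = 3.

3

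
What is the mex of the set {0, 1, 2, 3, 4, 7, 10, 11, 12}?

5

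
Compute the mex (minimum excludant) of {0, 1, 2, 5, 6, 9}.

3

The values 0, 1, 2 are all present; 3 is the first non-negative integer missing from the set.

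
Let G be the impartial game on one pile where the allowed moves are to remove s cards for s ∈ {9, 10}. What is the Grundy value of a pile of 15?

1

Compute g(0), g(1), … for moves {9, 10}:
k:     0  1  2  3  4  5  6  7  8  9 10 11 12 13 14 15
g(k):  0  0  0  0  0  0  0  0  0  1  1  1  1  1  1  1
So g(15) = 1.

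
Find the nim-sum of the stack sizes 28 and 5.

25

In binary:
  11100  (28)
  00101  (5)
  -----
  11001  (25)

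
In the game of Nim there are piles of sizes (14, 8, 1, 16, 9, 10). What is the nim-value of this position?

20

Compute the nim-sum pairwise:
14 ⊕ 8 = 6
6 ⊕ 1 = 7
7 ⊕ 16 = 23
23 ⊕ 9 = 30
30 ⊕ 10 = 20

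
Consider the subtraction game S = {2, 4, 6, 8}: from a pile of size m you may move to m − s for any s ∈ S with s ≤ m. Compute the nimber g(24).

Build the Grundy sequence with g(k) = mex{g(k−s) : s ∈ {2, 4, 6, 8}, s ≤ k}:
k:     0  1  2  3  4  5  6  7  8  9 10 11 12 13 14 15 16 17 18 19 20 21 22 23 24
g(k):  0  0  1  1  2  2  3  3  4  4  0  0  1  1  2  2  3  3  4  4  0  0  1  1  2
So g(24) = 2.

2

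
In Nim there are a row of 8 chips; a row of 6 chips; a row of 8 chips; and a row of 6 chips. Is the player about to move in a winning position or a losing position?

Losing position

Compute the nim-sum pairwise:
8 ⊕ 6 = 14
14 ⊕ 8 = 6
6 ⊕ 6 = 0
The nim-sum is 0, so this is a P-position: the player to move is in a losing position under optimal play.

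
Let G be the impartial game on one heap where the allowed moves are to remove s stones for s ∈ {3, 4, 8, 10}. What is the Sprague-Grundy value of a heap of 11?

Build the Grundy sequence with g(k) = mex{g(k−s) : s ∈ {3, 4, 8, 10}, s ≤ k}:
k:     0  1  2  3  4  5  6  7  8  9 10 11
g(k):  0  0  0  1  1  1  2  0  2  3  1  3
So g(11) = 3.

3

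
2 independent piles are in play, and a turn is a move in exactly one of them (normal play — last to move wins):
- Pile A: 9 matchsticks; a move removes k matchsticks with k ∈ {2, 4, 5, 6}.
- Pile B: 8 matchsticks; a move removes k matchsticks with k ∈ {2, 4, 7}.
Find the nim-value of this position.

1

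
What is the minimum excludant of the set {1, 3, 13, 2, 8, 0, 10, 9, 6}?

The values 0, 1, 2, 3 are all present; 4 is the first non-negative integer missing from the set.

4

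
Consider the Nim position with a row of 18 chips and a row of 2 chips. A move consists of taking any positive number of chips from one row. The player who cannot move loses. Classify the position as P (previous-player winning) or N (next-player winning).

In binary:
  10010  (18)
  00010  (2)
  -----
  10000  (16)
The nim-sum is 16 ≠ 0, so this is an N-position: the player to move can win.

N-position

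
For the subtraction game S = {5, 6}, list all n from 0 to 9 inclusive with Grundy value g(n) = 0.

0, 1, 2, 3, 4

Grundy values for subtraction set {5, 6}:
g(0) = mex{} = 0
g(1) = mex{} = 0
g(2) = mex{} = 0
g(3) = mex{} = 0
g(4) = mex{} = 0
g(5) = mex{0} = 1
g(6) = mex{0} = 1
g(7) = mex{0} = 1
g(8) = mex{0} = 1
g(9) = mex{0} = 1
The P-positions (g = 0) in 0..9 are 0, 1, 2, 3, 4.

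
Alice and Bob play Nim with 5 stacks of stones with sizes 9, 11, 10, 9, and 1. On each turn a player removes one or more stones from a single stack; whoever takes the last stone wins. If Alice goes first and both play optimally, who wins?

Compute the nim-sum pairwise:
9 ^ 11 = 2
2 ^ 10 = 8
8 ^ 9 = 1
1 ^ 1 = 0
The nim-sum is 0, so this is a P-position: the player to move is in a losing position under optimal play; Alice is about to move from it and so loses — Bob wins.

Bob wins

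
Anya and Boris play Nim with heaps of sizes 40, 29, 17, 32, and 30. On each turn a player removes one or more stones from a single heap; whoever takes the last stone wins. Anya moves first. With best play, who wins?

Anya wins

Compute the nim-sum pairwise:
40 XOR 29 = 53
53 XOR 17 = 36
36 XOR 32 = 4
4 XOR 30 = 26
The nim-sum is 26 ≠ 0, so this is an N-position: the player to move can win; Anya has a winning move.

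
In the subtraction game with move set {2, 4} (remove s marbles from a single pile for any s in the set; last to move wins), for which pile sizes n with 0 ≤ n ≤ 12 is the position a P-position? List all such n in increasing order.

Compute g(0), g(1), … for moves {2, 4}:
g(0) = mex{} = 0
g(1) = mex{} = 0
g(2) = mex{0} = 1
g(3) = mex{0} = 1
g(4) = mex{0,1} = 2
g(5) = mex{0,1} = 2
g(6) = mex{1,2} = 0
g(7) = mex{1,2} = 0
g(8) = mex{0,2} = 1
g(9) = mex{0,2} = 1
g(10) = mex{0,1} = 2
g(11) = mex{0,1} = 2
g(12) = mex{1,2} = 0
The P-positions (g = 0) in 0..12 are 0, 1, 6, 7, 12.

0, 1, 6, 7, 12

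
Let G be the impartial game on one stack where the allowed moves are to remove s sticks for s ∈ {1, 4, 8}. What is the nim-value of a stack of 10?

Compute g(0), g(1), … for moves {1, 4, 8}:
k:     0  1  2  3  4  5  6  7  8  9 10
g(k):  0  1  0  1  2  0  1  0  1  2  3
So g(10) = 3.

3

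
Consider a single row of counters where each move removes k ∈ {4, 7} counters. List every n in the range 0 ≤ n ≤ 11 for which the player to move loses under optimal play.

0, 1, 2, 3, 11

Grundy values for subtraction set {4, 7}:
g(0) = mex{} = 0
g(1) = mex{} = 0
g(2) = mex{} = 0
g(3) = mex{} = 0
g(4) = mex{0} = 1
g(5) = mex{0} = 1
g(6) = mex{0} = 1
g(7) = mex{0} = 1
g(8) = mex{0,1} = 2
g(9) = mex{0,1} = 2
g(10) = mex{0,1} = 2
g(11) = mex{1} = 0
The P-positions (g = 0) in 0..11 are 0, 1, 2, 3, 11.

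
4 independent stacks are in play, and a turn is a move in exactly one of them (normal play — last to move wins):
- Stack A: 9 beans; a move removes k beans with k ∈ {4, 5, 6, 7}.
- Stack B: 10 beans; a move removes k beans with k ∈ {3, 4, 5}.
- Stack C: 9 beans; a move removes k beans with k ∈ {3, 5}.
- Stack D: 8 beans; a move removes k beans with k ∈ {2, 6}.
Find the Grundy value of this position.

2

Build the Grundy sequence for stack A with g(k) = mex{g(k−s) : s ∈ {4, 5, 6, 7}, s ≤ k}:
g(0) = mex{} = 0
g(1) = mex{} = 0
g(2) = mex{} = 0
g(3) = mex{} = 0
g(4) = mex{0} = 1
g(5) = mex{0} = 1
g(6) = mex{0} = 1
g(7) = mex{0} = 1
g(8) = mex{0,1} = 2
g(9) = mex{0,1} = 2
So g(9) = 2.
Build the Grundy sequence for stack B with g(k) = mex{g(k−s) : s ∈ {3, 4, 5}, s ≤ k}:
k:     0  1  2  3  4  5  6  7  8  9 10
g(k):  0  0  0  1  1  1  2  2  0  0  0
So g(10) = 0.
Build the Grundy sequence for stack C with g(k) = mex{g(k−s) : s ∈ {3, 5}, s ≤ k}:
k:     0  1  2  3  4  5  6  7  8  9
g(k):  0  0  0  1  1  1  2  2  0  0
So g(9) = 0.
Grundy values for stack D (subtraction set {2, 6}):
g(0) = mex{} = 0
g(1) = mex{} = 0
g(2) = mex{0} = 1
g(3) = mex{0} = 1
g(4) = mex{1} = 0
g(5) = mex{1} = 0
g(6) = mex{0} = 1
g(7) = mex{0} = 1
g(8) = mex{1} = 0
So g(8) = 0.
The value of a disjunctive sum is the nim-sum of the parts.
Combined value = 2 ⊕ 0 ⊕ 0 ⊕ 0 = 2.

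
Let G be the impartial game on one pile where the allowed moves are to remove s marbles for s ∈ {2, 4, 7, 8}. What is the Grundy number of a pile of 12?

Build the Grundy sequence with g(k) = mex{g(k−s) : s ∈ {2, 4, 7, 8}, s ≤ k}:
k:     0  1  2  3  4  5  6  7  8  9 10 11 12
g(k):  0  0  1  1  2  2  0  3  1  4  2  0  0
So g(12) = 0.

0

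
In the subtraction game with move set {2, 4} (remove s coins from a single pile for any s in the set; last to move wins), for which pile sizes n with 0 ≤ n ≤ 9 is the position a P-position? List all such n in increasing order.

0, 1, 6, 7

Build the Grundy sequence with g(k) = mex{g(k−s) : s ∈ {2, 4}, s ≤ k}:
g(0) = mex{} = 0
g(1) = mex{} = 0
g(2) = mex{0} = 1
g(3) = mex{0} = 1
g(4) = mex{0,1} = 2
g(5) = mex{0,1} = 2
g(6) = mex{1,2} = 0
g(7) = mex{1,2} = 0
g(8) = mex{0,2} = 1
g(9) = mex{0,2} = 1
The P-positions (g = 0) in 0..9 are 0, 1, 6, 7.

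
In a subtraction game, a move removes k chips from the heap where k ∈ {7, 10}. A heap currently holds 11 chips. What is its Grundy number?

1

Build the Grundy sequence with g(k) = mex{g(k−s) : s ∈ {7, 10}, s ≤ k}:
g(0) = mex{} = 0
g(1) = mex{} = 0
g(2) = mex{} = 0
g(3) = mex{} = 0
g(4) = mex{} = 0
g(5) = mex{} = 0
g(6) = mex{} = 0
g(7) = mex{0} = 1
g(8) = mex{0} = 1
g(9) = mex{0} = 1
g(10) = mex{0} = 1
g(11) = mex{0} = 1
So g(11) = 1.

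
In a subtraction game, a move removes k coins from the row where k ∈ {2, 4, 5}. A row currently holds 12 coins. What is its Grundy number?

Build the Grundy sequence with g(k) = mex{g(k−s) : s ∈ {2, 4, 5}, s ≤ k}:
k:     0  1  2  3  4  5  6  7  8  9 10 11 12
g(k):  0  0  1  1  2  2  3  0  0  1  1  2  2
So g(12) = 2.

2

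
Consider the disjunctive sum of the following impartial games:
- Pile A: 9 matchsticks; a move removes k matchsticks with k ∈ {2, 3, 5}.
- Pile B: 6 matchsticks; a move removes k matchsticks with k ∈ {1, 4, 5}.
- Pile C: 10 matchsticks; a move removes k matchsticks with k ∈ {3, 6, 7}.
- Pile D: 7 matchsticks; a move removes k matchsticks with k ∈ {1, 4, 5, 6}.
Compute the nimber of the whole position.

Build the Grundy sequence for pile A with g(k) = mex{g(k−s) : s ∈ {2, 3, 5}, s ≤ k}:
k:     0  1  2  3  4  5  6  7  8  9
g(k):  0  0  1  1  2  2  3  0  0  1
So g(9) = 1.
Grundy values for pile B (subtraction set {1, 4, 5}):
g(0) = mex{} = 0
g(1) = mex{0} = 1
g(2) = mex{1} = 0
g(3) = mex{0} = 1
g(4) = mex{0,1} = 2
g(5) = mex{0,1,2} = 3
g(6) = mex{0,1,3} = 2
So g(6) = 2.
For pile C, compute g(0), g(1), … with moves {3, 6, 7}:
k:     0  1  2  3  4  5  6  7  8  9 10
g(k):  0  0  0  1  1  1  2  2  2  3  0
So g(10) = 0.
For pile D, compute g(0), g(1), … with moves {1, 4, 5, 6}:
k:     0  1  2  3  4  5  6  7
g(k):  0  1  0  1  2  3  2  3
So g(7) = 3.
By the Sprague-Grundy theorem, the Grundy value of a sum of independent games is the XOR of the component values.
Combined value = 1 ⊕ 2 ⊕ 0 ⊕ 3 = 0.

0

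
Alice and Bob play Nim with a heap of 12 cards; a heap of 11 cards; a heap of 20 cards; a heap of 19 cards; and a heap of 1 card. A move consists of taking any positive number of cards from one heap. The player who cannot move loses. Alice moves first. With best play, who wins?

Compute the nim-sum pairwise:
12 ⊕ 11 = 7
7 ⊕ 20 = 19
19 ⊕ 19 = 0
0 ⊕ 1 = 1
The nim-sum is 1 ≠ 0, so this is an N-position: the player to move can win; Alice has a winning move.

Alice wins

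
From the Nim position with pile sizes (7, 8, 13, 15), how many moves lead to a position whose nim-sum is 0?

Nim-sum: 7 XOR 8 XOR 13 XOR 15 = 13.
The overall nim-sum is X = 13. A pile of size p has a winning move iff p XOR X < p (reduce it to p XOR X).
  7: 7 XOR 13 = 10 ≥ 7 — no move.
  8: 8 XOR 13 = 5 < 8 — winning move (to 5).
  13: 13 XOR 13 = 0 < 13 — winning move (to 0).
  15: 15 XOR 13 = 2 < 15 — winning move (to 2).
That gives 3 winning moves.

3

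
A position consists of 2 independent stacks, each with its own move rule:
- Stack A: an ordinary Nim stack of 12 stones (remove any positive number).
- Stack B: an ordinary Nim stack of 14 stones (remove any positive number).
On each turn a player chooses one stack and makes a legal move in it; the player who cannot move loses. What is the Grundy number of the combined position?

2

Stack A is a plain Nim stack of size 12, so its Grundy value is 12.
Stack B is a plain Nim stack of size 14, so its Grundy value is 14.
The value of a disjunctive sum is the nim-sum of the parts.
Combined value = 12 ⊕ 14 = 2.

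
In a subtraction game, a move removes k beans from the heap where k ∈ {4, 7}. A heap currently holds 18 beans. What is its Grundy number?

1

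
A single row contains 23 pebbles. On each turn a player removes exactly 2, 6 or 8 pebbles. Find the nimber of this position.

Build the Grundy sequence with g(k) = mex{g(k−s) : s ∈ {2, 6, 8}, s ≤ k}:
k:     0  1  2  3  4  5  6  7  8  9 10 11 12 13 14 15 16 17 18 19 20 21 22 23
g(k):  0  0  1  1  0  0  1  1  2  2  3  3  2  2  0  0  1  1  0  0  1  1  2  2
So g(23) = 2.

2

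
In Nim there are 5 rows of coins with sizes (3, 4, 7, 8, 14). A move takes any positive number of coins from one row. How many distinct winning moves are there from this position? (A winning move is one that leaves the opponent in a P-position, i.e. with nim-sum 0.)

3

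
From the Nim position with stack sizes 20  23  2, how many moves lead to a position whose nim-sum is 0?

Compute the nim-sum pairwise:
20 XOR 23 = 3
3 XOR 2 = 1
The overall nim-sum is X = 1. A stack of size p has a winning move iff p XOR X < p (reduce it to p XOR X).
  20: 20 XOR 1 = 21 ≥ 20 — no move.
  23: 23 XOR 1 = 22 < 23 — winning move (to 22).
  2: 2 XOR 1 = 3 ≥ 2 — no move.
That gives 1 winning move.

1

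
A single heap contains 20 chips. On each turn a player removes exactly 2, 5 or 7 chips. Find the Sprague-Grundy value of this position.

Grundy values for subtraction set {2, 5, 7}:
k:     0  1  2  3  4  5  6  7  8  9 10 11 12 13 14 15 16 17 18 19 20
g(k):  0  0  1  1  0  2  1  3  2  2  0  3  1  0  0  1  1  2  2  3  3
So g(20) = 3.

3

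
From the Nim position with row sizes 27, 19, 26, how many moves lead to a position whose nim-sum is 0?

In binary:
  11011  (27)
  10011  (19)
  11010  (26)
  -----
  10010  (18)
The overall nim-sum is X = 18. A row of size p has a winning move iff p XOR X < p (reduce it to p XOR X).
  27: 27 XOR 18 = 9 < 27 — winning move (to 9).
  19: 19 XOR 18 = 1 < 19 — winning move (to 1).
  26: 26 XOR 18 = 8 < 26 — winning move (to 8).
That gives 3 winning moves.

3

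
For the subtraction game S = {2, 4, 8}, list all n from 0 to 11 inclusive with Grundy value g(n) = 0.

Compute g(0), g(1), … for moves {2, 4, 8}:
g(0) = mex{} = 0
g(1) = mex{} = 0
g(2) = mex{0} = 1
g(3) = mex{0} = 1
g(4) = mex{0,1} = 2
g(5) = mex{0,1} = 2
g(6) = mex{1,2} = 0
g(7) = mex{1,2} = 0
g(8) = mex{0,2} = 1
g(9) = mex{0,2} = 1
g(10) = mex{0,1} = 2
g(11) = mex{0,1} = 2
The P-positions (g = 0) in 0..11 are 0, 1, 6, 7.

0, 1, 6, 7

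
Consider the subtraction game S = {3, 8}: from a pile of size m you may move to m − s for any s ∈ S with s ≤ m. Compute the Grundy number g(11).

Build the Grundy sequence with g(k) = mex{g(k−s) : s ∈ {3, 8}, s ≤ k}:
k:     0  1  2  3  4  5  6  7  8  9 10 11
g(k):  0  0  0  1  1  1  0  0  2  1  1  0
So g(11) = 0.

0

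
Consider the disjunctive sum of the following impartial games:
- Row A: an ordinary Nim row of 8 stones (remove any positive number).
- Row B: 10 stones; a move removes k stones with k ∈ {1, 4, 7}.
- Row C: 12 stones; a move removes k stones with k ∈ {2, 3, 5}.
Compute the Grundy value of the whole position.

10

Row A is a plain Nim row of size 8, so its Grundy value is 8.
Grundy values for row B (subtraction set {1, 4, 7}):
g(0) = mex{} = 0
g(1) = mex{0} = 1
g(2) = mex{1} = 0
g(3) = mex{0} = 1
g(4) = mex{0,1} = 2
g(5) = mex{1,2} = 0
g(6) = mex{0} = 1
g(7) = mex{0,1} = 2
g(8) = mex{1,2} = 0
g(9) = mex{0} = 1
g(10) = mex{1} = 0
So g(10) = 0.
Build the Grundy sequence for row C with g(k) = mex{g(k−s) : s ∈ {2, 3, 5}, s ≤ k}:
g(0) = mex{} = 0
g(1) = mex{} = 0
g(2) = mex{0} = 1
g(3) = mex{0} = 1
g(4) = mex{0,1} = 2
g(5) = mex{0,1} = 2
g(6) = mex{0,1,2} = 3
g(7) = mex{1,2} = 0
g(8) = mex{1,2,3} = 0
g(9) = mex{0,2,3} = 1
g(10) = mex{0,2} = 1
g(11) = mex{0,1,3} = 2
g(12) = mex{0,1} = 2
So g(12) = 2.
The value of a disjunctive sum is the nim-sum of the parts.
Combined value = 8 ⊕ 0 ⊕ 2 = 10.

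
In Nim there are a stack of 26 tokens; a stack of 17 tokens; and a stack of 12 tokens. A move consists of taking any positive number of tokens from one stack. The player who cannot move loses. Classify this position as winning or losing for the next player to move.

Winning position

Nim-sum: 26 XOR 17 XOR 12 = 7.
The nim-sum is 7 ≠ 0, so this is an N-position: the player to move can win.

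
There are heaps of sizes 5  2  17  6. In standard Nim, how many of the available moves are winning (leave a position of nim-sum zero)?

1

Compute the nim-sum pairwise:
5 ⊕ 2 = 7
7 ⊕ 17 = 22
22 ⊕ 6 = 16
The overall nim-sum is X = 16. A heap of size p has a winning move iff p XOR X < p (reduce it to p XOR X).
  5: 5 XOR 16 = 21 ≥ 5 — no move.
  2: 2 XOR 16 = 18 ≥ 2 — no move.
  17: 17 XOR 16 = 1 < 17 — winning move (to 1).
  6: 6 XOR 16 = 22 ≥ 6 — no move.
That gives 1 winning move.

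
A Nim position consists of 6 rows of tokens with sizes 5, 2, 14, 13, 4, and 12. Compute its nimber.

Bitwise XOR of the heap sizes:
  0101  (5)
  0010  (2)
  1110  (14)
  1101  (13)
  0100  (4)
  1100  (12)
  ----
  1100  (12)

12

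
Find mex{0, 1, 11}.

The values 0, 1 are all present; 2 is the first non-negative integer missing from the set.

2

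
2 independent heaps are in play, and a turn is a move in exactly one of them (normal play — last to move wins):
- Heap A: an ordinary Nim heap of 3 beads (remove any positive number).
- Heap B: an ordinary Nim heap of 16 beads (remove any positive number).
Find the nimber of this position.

19

Heap A is a plain Nim heap of size 3, so its Grundy value is 3.
Heap B is a plain Nim heap of size 16, so its Grundy value is 16.
The value of a disjunctive sum is the nim-sum of the parts.
Combined value = 3 ⊕ 16 = 19.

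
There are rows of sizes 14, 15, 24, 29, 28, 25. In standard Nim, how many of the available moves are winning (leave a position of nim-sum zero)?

3

Nim-sum: 14 ^ 15 ^ 24 ^ 29 ^ 28 ^ 25 = 1.
The overall nim-sum is X = 1. A row of size p has a winning move iff p XOR X < p (reduce it to p XOR X).
  14: 14 XOR 1 = 15 ≥ 14 — no move.
  15: 15 XOR 1 = 14 < 15 — winning move (to 14).
  24: 24 XOR 1 = 25 ≥ 24 — no move.
  29: 29 XOR 1 = 28 < 29 — winning move (to 28).
  28: 28 XOR 1 = 29 ≥ 28 — no move.
  25: 25 XOR 1 = 24 < 25 — winning move (to 24).
That gives 3 winning moves.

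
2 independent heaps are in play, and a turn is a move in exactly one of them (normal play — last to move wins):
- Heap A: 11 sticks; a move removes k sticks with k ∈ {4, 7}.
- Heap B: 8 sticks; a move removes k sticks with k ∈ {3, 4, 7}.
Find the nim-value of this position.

Build the Grundy sequence for heap A with g(k) = mex{g(k−s) : s ∈ {4, 7}, s ≤ k}:
k:     0  1  2  3  4  5  6  7  8  9 10 11
g(k):  0  0  0  0  1  1  1  1  2  2  2  0
So g(11) = 0.
Build the Grundy sequence for heap B with g(k) = mex{g(k−s) : s ∈ {3, 4, 7}, s ≤ k}:
k:     0  1  2  3  4  5  6  7  8
g(k):  0  0  0  1  1  1  2  2  2
So g(8) = 2.
The value of a disjunctive sum is the nim-sum of the parts.
Combined value = 0 ⊕ 2 = 2.

2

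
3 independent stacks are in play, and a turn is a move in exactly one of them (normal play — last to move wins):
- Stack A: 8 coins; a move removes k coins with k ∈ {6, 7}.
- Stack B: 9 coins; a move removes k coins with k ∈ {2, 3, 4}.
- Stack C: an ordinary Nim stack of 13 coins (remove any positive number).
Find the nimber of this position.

13

Build the Grundy sequence for stack A with g(k) = mex{g(k−s) : s ∈ {6, 7}, s ≤ k}:
g(0) = mex{} = 0
g(1) = mex{} = 0
g(2) = mex{} = 0
g(3) = mex{} = 0
g(4) = mex{} = 0
g(5) = mex{} = 0
g(6) = mex{0} = 1
g(7) = mex{0} = 1
g(8) = mex{0} = 1
So g(8) = 1.
For stack B, compute g(0), g(1), … with moves {2, 3, 4}:
k:     0  1  2  3  4  5  6  7  8  9
g(k):  0  0  1  1  2  2  0  0  1  1
So g(9) = 1.
Stack C is a plain Nim stack of size 13, so its Grundy value is 13.
The value of a disjunctive sum is the nim-sum of the parts.
Combined value = 1 XOR 1 XOR 13 = 13.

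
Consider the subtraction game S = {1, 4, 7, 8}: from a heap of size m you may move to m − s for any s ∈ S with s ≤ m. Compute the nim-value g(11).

Compute g(0), g(1), … for moves {1, 4, 7, 8}:
g(0) = mex{} = 0
g(1) = mex{0} = 1
g(2) = mex{1} = 0
g(3) = mex{0} = 1
g(4) = mex{0,1} = 2
g(5) = mex{1,2} = 0
g(6) = mex{0} = 1
g(7) = mex{0,1} = 2
g(8) = mex{0,1,2} = 3
g(9) = mex{0,1,3} = 2
g(10) = mex{0,1,2} = 3
g(11) = mex{1,2,3} = 0
So g(11) = 0.

0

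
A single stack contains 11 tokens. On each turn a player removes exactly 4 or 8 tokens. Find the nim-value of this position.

Compute g(0), g(1), … for moves {4, 8}:
g(0) = mex{} = 0
g(1) = mex{} = 0
g(2) = mex{} = 0
g(3) = mex{} = 0
g(4) = mex{0} = 1
g(5) = mex{0} = 1
g(6) = mex{0} = 1
g(7) = mex{0} = 1
g(8) = mex{0,1} = 2
g(9) = mex{0,1} = 2
g(10) = mex{0,1} = 2
g(11) = mex{0,1} = 2
So g(11) = 2.

2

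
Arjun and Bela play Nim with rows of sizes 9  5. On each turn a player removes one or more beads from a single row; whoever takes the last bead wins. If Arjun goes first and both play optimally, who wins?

Arjun wins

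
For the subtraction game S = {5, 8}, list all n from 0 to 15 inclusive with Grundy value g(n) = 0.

Build the Grundy sequence with g(k) = mex{g(k−s) : s ∈ {5, 8}, s ≤ k}:
k:     0  1  2  3  4  5  6  7  8  9 10 11 12 13 14 15
g(k):  0  0  0  0  0  1  1  1  1  1  2  2  2  0  0  0
The P-positions (g = 0) in 0..15 are 0, 1, 2, 3, 4, 13, 14, 15.

0, 1, 2, 3, 4, 13, 14, 15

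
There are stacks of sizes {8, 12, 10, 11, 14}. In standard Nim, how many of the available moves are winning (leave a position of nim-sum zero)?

5

Nim-sum: 8 XOR 12 XOR 10 XOR 11 XOR 14 = 11.
The overall nim-sum is X = 11. A stack of size p has a winning move iff p XOR X < p (reduce it to p XOR X).
  8: 8 XOR 11 = 3 < 8 — winning move (to 3).
  12: 12 XOR 11 = 7 < 12 — winning move (to 7).
  10: 10 XOR 11 = 1 < 10 — winning move (to 1).
  11: 11 XOR 11 = 0 < 11 — winning move (to 0).
  14: 14 XOR 11 = 5 < 14 — winning move (to 5).
That gives 5 winning moves.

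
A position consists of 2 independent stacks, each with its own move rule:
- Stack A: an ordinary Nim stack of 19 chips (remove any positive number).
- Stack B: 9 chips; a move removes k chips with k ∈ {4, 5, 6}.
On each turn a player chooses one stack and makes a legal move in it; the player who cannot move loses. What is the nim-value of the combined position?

17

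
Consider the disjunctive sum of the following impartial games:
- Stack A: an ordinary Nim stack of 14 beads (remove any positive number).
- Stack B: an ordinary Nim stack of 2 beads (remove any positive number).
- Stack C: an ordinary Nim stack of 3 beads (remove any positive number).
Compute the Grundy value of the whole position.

15

Stack A is a plain Nim stack of size 14, so its Grundy value is 14.
Stack B is a plain Nim stack of size 2, so its Grundy value is 2.
Stack C is a plain Nim stack of size 3, so its Grundy value is 3.
By the Sprague-Grundy theorem, the Grundy value of a sum of independent games is the XOR of the component values.
Combined value = 14 ⊕ 2 ⊕ 3 = 15.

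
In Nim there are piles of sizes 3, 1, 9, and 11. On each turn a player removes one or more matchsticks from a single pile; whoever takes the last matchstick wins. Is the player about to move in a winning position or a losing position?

Losing position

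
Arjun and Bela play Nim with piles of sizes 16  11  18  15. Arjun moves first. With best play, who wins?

Write each in binary and XOR column by column:
  10000  (16)
  01011  (11)
  10010  (18)
  01111  (15)
  -----
  00110  (6)
The nim-sum is 6 ≠ 0, so this is an N-position: the player to move can win; Arjun has a winning move.

Arjun wins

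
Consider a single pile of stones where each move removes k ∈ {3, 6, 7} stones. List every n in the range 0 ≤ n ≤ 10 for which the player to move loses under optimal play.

0, 1, 2, 10

Compute g(0), g(1), … for moves {3, 6, 7}:
k:     0  1  2  3  4  5  6  7  8  9 10
g(k):  0  0  0  1  1  1  2  2  2  3  0
The P-positions (g = 0) in 0..10 are 0, 1, 2, 10.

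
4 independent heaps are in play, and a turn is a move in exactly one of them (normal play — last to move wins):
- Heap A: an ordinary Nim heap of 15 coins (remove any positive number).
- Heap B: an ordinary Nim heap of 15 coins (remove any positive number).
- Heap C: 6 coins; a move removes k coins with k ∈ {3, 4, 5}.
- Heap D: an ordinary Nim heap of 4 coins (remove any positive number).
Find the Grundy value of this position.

6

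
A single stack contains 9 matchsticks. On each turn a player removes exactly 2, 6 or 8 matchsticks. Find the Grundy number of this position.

Build the Grundy sequence with g(k) = mex{g(k−s) : s ∈ {2, 6, 8}, s ≤ k}:
g(0) = mex{} = 0
g(1) = mex{} = 0
g(2) = mex{0} = 1
g(3) = mex{0} = 1
g(4) = mex{1} = 0
g(5) = mex{1} = 0
g(6) = mex{0} = 1
g(7) = mex{0} = 1
g(8) = mex{0,1} = 2
g(9) = mex{0,1} = 2
So g(9) = 2.

2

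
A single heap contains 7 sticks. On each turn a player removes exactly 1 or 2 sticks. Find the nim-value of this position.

1

Grundy values for subtraction set {1, 2}:
k:     0  1  2  3  4  5  6  7
g(k):  0  1  2  0  1  2  0  1
So g(7) = 1.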